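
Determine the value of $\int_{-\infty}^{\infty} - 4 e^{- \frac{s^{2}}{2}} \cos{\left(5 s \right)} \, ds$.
$- \frac{4 \sqrt{2} \sqrt{\pi}}{e^{\frac{25}{2}}}$

Define $I(b) = \int_{-\infty}^{\infty} - 4 e^{- \frac{s^{2}}{2}} \cos{\left(b s \right)} \, ds$.

Differentiating under the integral sign,
$$I'(b) = \int_{-\infty}^{\infty} 4 s e^{- \frac{s^{2}}{2}} \sin{\left(b s \right)} \, ds.$$

Integrate $\int_{-\infty}^{\infty} s \sin(b s)\, e^{- \frac{s^{2}}{2}}\, ds$ by parts with $u = \sin(b s)$ and $dv = s\, e^{- \frac{s^{2}}{2}}\, ds$, giving $v = - e^{- \frac{s^{2}}{2}}$. The boundary term vanishes and
$$\int_{-\infty}^{\infty} s \sin(b s)\, e^{- \frac{s^{2}}{2}}\, ds = b \int_{-\infty}^{\infty} \cos(b s)\, e^{- \frac{s^{2}}{2}}\, ds,$$
so $I'(b) = - b\, I(b)$.

This is a separable first-order ODE; solving with the initial condition $I(0) = \int_{-\infty}^{\infty} - 4 e^{- \frac{s^{2}}{2}}\,ds = - 4 \sqrt{2} \sqrt{\pi}$ gives
$$I(b) = - 4 \sqrt{2} \sqrt{\pi} e^{- \frac{b^{2}}{2}}.$$

Setting $b = 5$:
$$I = - \frac{4 \sqrt{2} \sqrt{\pi}}{e^{\frac{25}{2}}}.$$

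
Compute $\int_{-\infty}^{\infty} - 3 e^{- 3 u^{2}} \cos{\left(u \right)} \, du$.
$- \frac{\sqrt{3} \sqrt{\pi}}{e^{\frac{1}{12}}}$

Define $I(b) = \int_{-\infty}^{\infty} - 3 e^{- 3 u^{2}} \cos{\left(b u \right)} \, du$.

Differentiating under the integral sign,
$$I'(b) = \int_{-\infty}^{\infty} 3 u e^{- 3 u^{2}} \sin{\left(b u \right)} \, du.$$

Integrate $\int_{-\infty}^{\infty} u \sin(b u)\, e^{- 3 u^{2}}\, du$ by parts with $w = \sin(b u)$ and $dv = u\, e^{- 3 u^{2}}\, du$, giving $v = - \frac{e^{- 3 u^{2}}}{6}$. The boundary term vanishes and
$$\int_{-\infty}^{\infty} u \sin(b u)\, e^{- 3 u^{2}}\, du = \frac{b}{6} \int_{-\infty}^{\infty} \cos(b u)\, e^{- 3 u^{2}}\, du,$$
so $I'(b) = - \frac{b}{6}\, I(b)$.

This is a separable first-order ODE; solving with the initial condition $I(0) = \int_{-\infty}^{\infty} - 3 e^{- 3 u^{2}}\,du = - \sqrt{3} \sqrt{\pi}$ gives
$$I(b) = - \sqrt{3} \sqrt{\pi} e^{- \frac{b^{2}}{12}}.$$

Setting $b = 1$:
$$I = - \frac{\sqrt{3} \sqrt{\pi}}{e^{\frac{1}{12}}}.$$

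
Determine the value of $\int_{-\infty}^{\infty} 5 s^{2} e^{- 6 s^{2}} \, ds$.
$\frac{5 \sqrt{6} \sqrt{\pi}}{72}$

Begin with the known integral
$$J(a) = \int_{-\infty}^{\infty} 5 e^{- a s^{2}} \, ds = \frac{5 \sqrt{\pi}}{\sqrt{a}}.$$

Differentiating under the integral sign brings down a factor of $(-s^2)$:
$$\frac{dJ}{da} = \int_{-\infty}^{\infty} - 5 s^{2} e^{- a s^{2}} \, ds = - \frac{5 \sqrt{\pi}}{2 a^{\frac{3}{2}}}.$$

The integral on the left is $-I$, so $I = \frac{5 \sqrt{\pi}}{2 a^{\frac{3}{2}}}$.

Setting $a = 6$:
$$I = \frac{5 \sqrt{6} \sqrt{\pi}}{72}.$$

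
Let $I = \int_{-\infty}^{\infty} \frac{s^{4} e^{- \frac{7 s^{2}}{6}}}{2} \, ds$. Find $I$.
$\frac{27 \sqrt{42} \sqrt{\pi}}{686}$

Begin with the known integral
$$J(a) = \int_{-\infty}^{\infty} \frac{e^{- a s^{2}}}{2} \, ds = \frac{\sqrt{\pi}}{2 \sqrt{a}}.$$

Differentiating under the integral sign brings down a factor of $(-s^2)$:
$$\frac{dJ}{da} = \int_{-\infty}^{\infty} - \frac{s^{2} e^{- a s^{2}}}{2} \, ds = - \frac{\sqrt{\pi}}{4 a^{\frac{3}{2}}}.$$

Repeating twice in total — each differentiation brings down another $(-s^2)$ — gives
$$\frac{d^{2}J}{da^{2}} = \int_{-\infty}^{\infty} \frac{s^{4} e^{- a s^{2}}}{2} \, ds = \frac{3 \sqrt{\pi}}{8 a^{\frac{5}{2}}},$$
and the integrand here is exactly the target integrand, so $I = \frac{3 \sqrt{\pi}}{8 a^{\frac{5}{2}}}$.

Setting $a = \frac{7}{6}$:
$$I = \frac{27 \sqrt{42} \sqrt{\pi}}{686}.$$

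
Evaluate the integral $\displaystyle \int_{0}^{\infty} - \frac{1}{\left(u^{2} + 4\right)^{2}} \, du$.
$- \frac{\pi}{32}$

Recall the elementary integral
$$J(a) = \int_{0}^{\infty} - \frac{1}{a^{2} + u^{2}} \, du = - \frac{\pi}{2 a}.$$

Differentiating under the integral sign with respect to $a$,
$$\frac{dJ}{da} = \int_{0}^{\infty} \frac{2 a}{\left(a^{2} + u^{2}\right)^{2}} \, du = \frac{\pi}{2 a^{2}},$$
so $\int_{0}^{\infty} - \frac{1}{\left(a^{2} + u^{2}\right)^{2}} \, du = - \frac{\pi}{4 a^{3}}$.

Setting $a = 2$:
$$I = - \frac{\pi}{32}.$$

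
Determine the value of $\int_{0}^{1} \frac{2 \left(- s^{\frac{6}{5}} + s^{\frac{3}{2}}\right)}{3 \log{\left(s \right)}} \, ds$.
$\log{\left(\frac{5 \sqrt[3]{110}}{22} \right)}$

Introduce a parameter $a$ in the exponent: let $I(a) = \int_{0}^{1} \frac{2 \left(- s^{\frac{6}{5}} + s^{a}\right)}{3 \log{\left(s \right)}} \, ds$.

Since $\dfrac{\partial}{\partial a}\,s^{a} = s^{a} \ln s$, the $\ln s$ in the denominator cancels and
$$\frac{dI}{da} = \int_{0}^{1} \frac{2}{3} s^{a} \, ds = \frac{2}{3} \left[\frac{s^{a+1}}{a+1}\right]_0^1 = \frac{2}{3 \left(a + 1\right)}.$$

Integrating with respect to $a$ gives $I(a) = \log{\left(\frac{\sqrt[3]{11} \cdot 5^{\frac{2}{3}} \left(a + 1\right)^{\frac{2}{3}}}{11} \right)} + C$.

At $a = \frac{6}{5}$ the integrand is identically $0$, so $I(\frac{6}{5}) = 0$. The closed form gives $0$, hence $C = 0$.

Setting $a = \frac{3}{2}$:
$$I = \log{\left(\frac{5 \sqrt[3]{110}}{22} \right)}.$$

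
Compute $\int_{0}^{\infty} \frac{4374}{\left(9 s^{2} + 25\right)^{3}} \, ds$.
$\frac{2187 \pi}{25000}$

Recall the elementary integral
$$J(a) = \int_{0}^{\infty} \frac{6}{a^{2} + s^{2}} \, ds = \frac{3 \pi}{a}.$$

Differentiating under the integral sign with respect to $a$,
$$\frac{dJ}{da} = \int_{0}^{\infty} - \frac{12 a}{\left(a^{2} + s^{2}\right)^{2}} \, ds = - \frac{3 \pi}{a^{2}},$$
so $\int_{0}^{\infty} \frac{6}{\left(a^{2} + s^{2}\right)^{2}} \, ds = \frac{3 \pi}{2 a^{3}}$.

Repeating — each differentiation of $1/(s^2+a^2)^j$ produces $-2ja/(s^2+a^2)^{j+1}$ — and dividing through by $-2ja$ at each step yields, after $2$ differentiations in total,
$$\int_{0}^{\infty} \frac{6}{\left(a^{2} + s^{2}\right)^{3}} \, ds = \frac{9 \pi}{8 a^{5}}.$$

Setting $a = \frac{5}{3}$:
$$I = \frac{2187 \pi}{25000}.$$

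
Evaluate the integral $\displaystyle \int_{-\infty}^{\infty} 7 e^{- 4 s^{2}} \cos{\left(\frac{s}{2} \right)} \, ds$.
$\frac{7 \sqrt{\pi}}{2 e^{\frac{1}{64}}}$

Define $I(b) = \int_{-\infty}^{\infty} 7 e^{- 4 s^{2}} \cos{\left(b s \right)} \, ds$.

Differentiating under the integral sign,
$$I'(b) = \int_{-\infty}^{\infty} - 7 s e^{- 4 s^{2}} \sin{\left(b s \right)} \, ds.$$

Integrate $\int_{-\infty}^{\infty} s \sin(b s)\, e^{- 4 s^{2}}\, ds$ by parts with $u = \sin(b s)$ and $dv = s\, e^{- 4 s^{2}}\, ds$, giving $v = - \frac{e^{- 4 s^{2}}}{8}$. The boundary term vanishes and
$$\int_{-\infty}^{\infty} s \sin(b s)\, e^{- 4 s^{2}}\, ds = \frac{b}{8} \int_{-\infty}^{\infty} \cos(b s)\, e^{- 4 s^{2}}\, ds,$$
so $I'(b) = - \frac{b}{8}\, I(b)$.

This is a separable first-order ODE; solving with the initial condition $I(0) = \int_{-\infty}^{\infty} 7 e^{- 4 s^{2}}\,ds = \frac{7 \sqrt{\pi}}{2}$ gives
$$I(b) = \frac{7 \sqrt{\pi} e^{- \frac{b^{2}}{16}}}{2}.$$

Setting $b = \frac{1}{2}$:
$$I = \frac{7 \sqrt{\pi}}{2 e^{\frac{1}{64}}}.$$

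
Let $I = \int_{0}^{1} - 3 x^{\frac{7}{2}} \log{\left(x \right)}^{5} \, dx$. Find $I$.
$\frac{2560}{59049}$

Consider the simpler parametrised integral
$$J(a) = \int_{0}^{1} - 3 x^{a} \, dx = - \frac{3}{a + 1}.$$

Differentiating under the integral sign brings down a factor of $\ln x$:
$$\frac{dJ}{da} = \int_{0}^{1} - 3 x^{a} \log{\left(x \right)} \, dx = \frac{3}{\left(a + 1\right)^{2}}.$$

Repeating $5$ times in total — each differentiation brings down another $\ln x$ — gives
$$\frac{d^{5}J}{da^{5}} = \int_{0}^{1} - 3 x^{a} \log{\left(x \right)}^{5} \, dx = \frac{360}{\left(a + 1\right)^{6}},$$
and the integrand here is exactly the target integrand, so $I = \frac{360}{\left(a + 1\right)^{6}}$.

Setting $a = \frac{7}{2}$:
$$I = \frac{2560}{59049}.$$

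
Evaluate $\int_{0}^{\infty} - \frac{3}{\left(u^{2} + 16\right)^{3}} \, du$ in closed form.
$- \frac{9 \pi}{16384}$

Start from the standard arctangent integral
$$J(a) = \int_{0}^{\infty} - \frac{3}{a^{2} + u^{2}} \, du = - \frac{3 \pi}{2 a}.$$

Differentiating under the integral sign with respect to $a$,
$$\frac{dJ}{da} = \int_{0}^{\infty} \frac{6 a}{\left(a^{2} + u^{2}\right)^{2}} \, du = \frac{3 \pi}{2 a^{2}},$$
so $\int_{0}^{\infty} - \frac{3}{\left(a^{2} + u^{2}\right)^{2}} \, du = - \frac{3 \pi}{4 a^{3}}$.

Repeating — each differentiation of $1/(u^2+a^2)^j$ produces $-2ja/(u^2+a^2)^{j+1}$ — and dividing through by $-2ja$ at each step yields, after $2$ differentiations in total,
$$\int_{0}^{\infty} - \frac{3}{\left(a^{2} + u^{2}\right)^{3}} \, du = - \frac{9 \pi}{16 a^{5}}.$$

Setting $a = 4$:
$$I = - \frac{9 \pi}{16384}.$$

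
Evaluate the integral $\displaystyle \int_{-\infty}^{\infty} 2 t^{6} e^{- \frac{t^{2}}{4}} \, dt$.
$480 \sqrt{\pi}$

Start from the elementary integral
$$J(a) = \int_{-\infty}^{\infty} 2 e^{- a t^{2}} \, dt = \frac{2 \sqrt{\pi}}{\sqrt{a}}.$$

Differentiating under the integral sign brings down a factor of $(-t^2)$:
$$\frac{dJ}{da} = \int_{-\infty}^{\infty} - 2 t^{2} e^{- a t^{2}} \, dt = - \frac{\sqrt{\pi}}{a^{\frac{3}{2}}}.$$

Repeating $3$ times in total — each differentiation brings down another $(-t^2)$ — gives
$$\frac{d^{3}J}{da^{3}} = \int_{-\infty}^{\infty} - 2 t^{6} e^{- a t^{2}} \, dt = - \frac{15 \sqrt{\pi}}{4 a^{\frac{7}{2}}},$$
and the integrand here is $(-1)^{3}$ times the target integrand, so $I = (-1)^{3}\,\frac{d^{3}J}{da^{3}} = \frac{15 \sqrt{\pi}}{4 a^{\frac{7}{2}}}$.

Setting $a = \frac{1}{4}$:
$$I = 480 \sqrt{\pi}.$$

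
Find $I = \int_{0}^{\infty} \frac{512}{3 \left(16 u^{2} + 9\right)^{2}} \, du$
$\frac{32 \pi}{81}$

Start from the standard arctangent integral
$$J(a) = \int_{0}^{\infty} \frac{2}{3 \left(a^{2} + u^{2}\right)} \, du = \frac{\pi}{3 a}.$$

Differentiating under the integral sign with respect to $a$,
$$\frac{dJ}{da} = \int_{0}^{\infty} - \frac{4 a}{3 \left(a^{2} + u^{2}\right)^{2}} \, du = - \frac{\pi}{3 a^{2}},$$
so $\int_{0}^{\infty} \frac{2}{3 \left(a^{2} + u^{2}\right)^{2}} \, du = \frac{\pi}{6 a^{3}}$.

Setting $a = \frac{3}{4}$:
$$I = \frac{32 \pi}{81}.$$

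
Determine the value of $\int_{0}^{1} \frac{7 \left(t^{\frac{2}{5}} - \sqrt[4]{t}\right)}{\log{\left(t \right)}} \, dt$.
$\log{\left(\frac{13492928512}{6103515625} \right)}$

Replace the exponent $\frac{2}{5}$ by a parameter $a$: let $I(a) = \int_{0}^{1} \frac{7 \left(- \sqrt[4]{t} + t^{a}\right)}{\log{\left(t \right)}} \, dt$.

Since $\dfrac{\partial}{\partial a}\,t^{a} = t^{a} \ln t$, the $\ln t$ in the denominator cancels and
$$\frac{dI}{da} = \int_{0}^{1} 7 t^{a} \, dt = 7 \left[\frac{t^{a+1}}{a+1}\right]_0^1 = \frac{7}{a + 1}.$$

Integrating with respect to $a$ gives $I(a) = \log{\left(\frac{16384 \left(a + 1\right)^{7}}{78125} \right)} + C$.

At $a = \frac{1}{4}$ the integrand is identically $0$, so $I(\frac{1}{4}) = 0$. The closed form gives $0$, hence $C = 0$.

Setting $a = \frac{2}{5}$:
$$I = \log{\left(\frac{13492928512}{6103515625} \right)}.$$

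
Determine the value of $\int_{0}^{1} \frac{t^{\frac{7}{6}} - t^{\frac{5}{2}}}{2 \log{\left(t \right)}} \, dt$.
$- \log{\left(21 \right)} + \frac{\log{\left(273 \right)}}{2}$

Introduce a parameter $a$ in the exponent: let $I(a) = \int_{0}^{1} \frac{- t^{\frac{5}{2}} + t^{a}}{2 \log{\left(t \right)}} \, dt$.

Since $\dfrac{\partial}{\partial a}\,t^{a} = t^{a} \ln t$, the $\ln t$ in the denominator cancels and
$$\frac{dI}{da} = \int_{0}^{1} \frac{1}{2} t^{a} \, dt = \frac{1}{2} \left[\frac{t^{a+1}}{a+1}\right]_0^1 = \frac{1}{2 \left(a + 1\right)}.$$

Integrating with respect to $a$ gives $I(a) = \log{\left(\frac{\sqrt{14} \sqrt{a + 1}}{7} \right)} + C$.

At $a = \frac{5}{2}$ the integrand is identically $0$, so $I(\frac{5}{2}) = 0$. The closed form gives $0$, hence $C = 0$.

Setting $a = \frac{7}{6}$:
$$I = - \log{\left(21 \right)} + \frac{\log{\left(273 \right)}}{2}.$$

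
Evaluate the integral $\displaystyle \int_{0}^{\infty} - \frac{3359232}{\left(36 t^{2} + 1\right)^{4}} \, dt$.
$- 87480 \pi$

Begin with the known result
$$J(a) = \int_{0}^{\infty} - \frac{2}{a^{2} + t^{2}} \, dt = - \frac{\pi}{a}.$$

Differentiating under the integral sign with respect to $a$,
$$\frac{dJ}{da} = \int_{0}^{\infty} \frac{4 a}{\left(a^{2} + t^{2}\right)^{2}} \, dt = \frac{\pi}{a^{2}},$$
so $\int_{0}^{\infty} - \frac{2}{\left(a^{2} + t^{2}\right)^{2}} \, dt = - \frac{\pi}{2 a^{3}}$.

Repeating — each differentiation of $1/(t^2+a^2)^j$ produces $-2ja/(t^2+a^2)^{j+1}$ — and dividing through by $-2ja$ at each step yields, after $3$ differentiations in total,
$$\int_{0}^{\infty} - \frac{2}{\left(a^{2} + t^{2}\right)^{4}} \, dt = - \frac{5 \pi}{16 a^{7}}.$$

Setting $a = \frac{1}{6}$:
$$I = - 87480 \pi.$$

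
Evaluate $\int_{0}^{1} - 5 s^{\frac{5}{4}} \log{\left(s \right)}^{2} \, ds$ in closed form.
$- \frac{640}{729}$

Begin with the known integral
$$J(a) = \int_{0}^{1} - 5 s^{a} \, ds = - \frac{5}{a + 1}.$$

Differentiating under the integral sign brings down a factor of $\ln s$:
$$\frac{dJ}{da} = \int_{0}^{1} - 5 s^{a} \log{\left(s \right)} \, ds = \frac{5}{\left(a + 1\right)^{2}}.$$

Repeating twice in total — each differentiation brings down another $\ln s$ — gives
$$\frac{d^{2}J}{da^{2}} = \int_{0}^{1} - 5 s^{a} \log{\left(s \right)}^{2} \, ds = - \frac{10}{\left(a + 1\right)^{3}},$$
and the integrand here is exactly the target integrand, so $I = - \frac{10}{\left(a + 1\right)^{3}}$.

Setting $a = \frac{5}{4}$:
$$I = - \frac{640}{729}.$$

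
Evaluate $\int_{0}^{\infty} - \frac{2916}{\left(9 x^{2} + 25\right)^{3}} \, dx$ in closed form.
$- \frac{729 \pi}{12500}$

Recall the elementary integral
$$J(a) = \int_{0}^{\infty} - \frac{4}{a^{2} + x^{2}} \, dx = - \frac{2 \pi}{a}.$$

Differentiating under the integral sign with respect to $a$,
$$\frac{dJ}{da} = \int_{0}^{\infty} \frac{8 a}{\left(a^{2} + x^{2}\right)^{2}} \, dx = \frac{2 \pi}{a^{2}},$$
so $\int_{0}^{\infty} - \frac{4}{\left(a^{2} + x^{2}\right)^{2}} \, dx = - \frac{\pi}{a^{3}}$.

Repeating — each differentiation of $1/(x^2+a^2)^j$ produces $-2ja/(x^2+a^2)^{j+1}$ — and dividing through by $-2ja$ at each step yields, after $2$ differentiations in total,
$$\int_{0}^{\infty} - \frac{4}{\left(a^{2} + x^{2}\right)^{3}} \, dx = - \frac{3 \pi}{4 a^{5}}.$$

Setting $a = \frac{5}{3}$:
$$I = - \frac{729 \pi}{12500}.$$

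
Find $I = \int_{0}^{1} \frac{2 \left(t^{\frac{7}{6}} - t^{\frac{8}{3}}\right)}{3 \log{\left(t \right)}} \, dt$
$- \frac{2 \log{\left(22 \right)}}{3} + \frac{2 \log{\left(13 \right)}}{3}$

Introduce a parameter $a$ in the exponent: let $I(a) = \int_{0}^{1} \frac{2 \left(- t^{\frac{8}{3}} + t^{a}\right)}{3 \log{\left(t \right)}} \, dt$.

Since $\dfrac{\partial}{\partial a}\,t^{a} = t^{a} \ln t$, the $\ln t$ in the denominator cancels and
$$\frac{dI}{da} = \int_{0}^{1} \frac{2}{3} t^{a} \, dt = \frac{2}{3} \left[\frac{t^{a+1}}{a+1}\right]_0^1 = \frac{2}{3 \left(a + 1\right)}.$$

Integrating with respect to $a$ gives $I(a) = \log{\left(\frac{\sqrt[3]{11} \cdot 3^{\frac{2}{3}} \left(a + 1\right)^{\frac{2}{3}}}{11} \right)} + C$.

At $a = \frac{8}{3}$ the integrand is identically $0$, so $I(\frac{8}{3}) = 0$. The closed form gives $0$, hence $C = 0$.

Setting $a = \frac{7}{6}$:
$$I = - \frac{2 \log{\left(22 \right)}}{3} + \frac{2 \log{\left(13 \right)}}{3}.$$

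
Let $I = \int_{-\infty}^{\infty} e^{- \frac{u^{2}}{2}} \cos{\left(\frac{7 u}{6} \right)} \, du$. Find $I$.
$\frac{\sqrt{2} \sqrt{\pi}}{e^{\frac{49}{72}}}$

Treat the cosine frequency as a parameter and define $I(b) = \int_{-\infty}^{\infty} e^{- \frac{u^{2}}{2}} \cos{\left(b u \right)} \, du$.

Differentiating under the integral sign,
$$I'(b) = \int_{-\infty}^{\infty} - u e^{- \frac{u^{2}}{2}} \sin{\left(b u \right)} \, du.$$

Integrate $\int_{-\infty}^{\infty} u \sin(b u)\, e^{- \frac{u^{2}}{2}}\, du$ by parts with $w = \sin(b u)$ and $dv = u\, e^{- \frac{u^{2}}{2}}\, du$, giving $v = - e^{- \frac{u^{2}}{2}}$. The boundary term vanishes and
$$\int_{-\infty}^{\infty} u \sin(b u)\, e^{- \frac{u^{2}}{2}}\, du = b \int_{-\infty}^{\infty} \cos(b u)\, e^{- \frac{u^{2}}{2}}\, du,$$
so $I'(b) = - b\, I(b)$.

This is a separable first-order ODE; solving with the initial condition $I(0) = \int_{-\infty}^{\infty} e^{- \frac{u^{2}}{2}}\,du = \sqrt{2} \sqrt{\pi}$ gives
$$I(b) = \sqrt{2} \sqrt{\pi} e^{- \frac{b^{2}}{2}}.$$

Setting $b = \frac{7}{6}$:
$$I = \frac{\sqrt{2} \sqrt{\pi}}{e^{\frac{49}{72}}}.$$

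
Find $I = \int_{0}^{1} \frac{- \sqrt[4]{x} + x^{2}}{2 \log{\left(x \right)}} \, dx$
$\log{\left(\frac{2 \sqrt{15}}{5} \right)}$

Introduce a parameter $a$ in the exponent: let $I(a) = \int_{0}^{1} \frac{x^{2} - x^{a}}{2 \log{\left(x \right)}} \, dx$.

Since $\dfrac{\partial}{\partial a}\,x^{a} = x^{a} \ln x$, the $\ln x$ in the denominator cancels and
$$\frac{dI}{da} = \int_{0}^{1} - \frac{1}{2} x^{a} \, dx = - \frac{1}{2} \left[\frac{x^{a+1}}{a+1}\right]_0^1 = - \frac{1}{2 a + 2}.$$

Integrating with respect to $a$ gives $I(a) = - \frac{\log{\left(a + 1 \right)}}{2} + \frac{\log{\left(3 \right)}}{2} + C$.

At $a = 2$ the integrand is identically $0$, so $I(2) = 0$. The closed form gives $0$, hence $C = 0$.

Setting $a = \frac{1}{4}$:
$$I = \log{\left(\frac{2 \sqrt{15}}{5} \right)}.$$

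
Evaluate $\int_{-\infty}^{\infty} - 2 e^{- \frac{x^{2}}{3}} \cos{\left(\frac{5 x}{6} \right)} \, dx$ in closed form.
$- \frac{2 \sqrt{3} \sqrt{\pi}}{e^{\frac{25}{48}}}$

Define $I(b) = \int_{-\infty}^{\infty} - 2 e^{- \frac{x^{2}}{3}} \cos{\left(b x \right)} \, dx$.

Differentiating under the integral sign,
$$I'(b) = \int_{-\infty}^{\infty} 2 x e^{- \frac{x^{2}}{3}} \sin{\left(b x \right)} \, dx.$$

Integrate $\int_{-\infty}^{\infty} x \sin(b x)\, e^{- \frac{x^{2}}{3}}\, dx$ by parts with $u = \sin(b x)$ and $dv = x\, e^{- \frac{x^{2}}{3}}\, dx$, giving $v = - \frac{3 e^{- \frac{x^{2}}{3}}}{2}$. The boundary term vanishes and
$$\int_{-\infty}^{\infty} x \sin(b x)\, e^{- \frac{x^{2}}{3}}\, dx = \frac{3 b}{2} \int_{-\infty}^{\infty} \cos(b x)\, e^{- \frac{x^{2}}{3}}\, dx,$$
so $I'(b) = - \frac{3 b}{2}\, I(b)$.

This is a separable first-order ODE; solving with the initial condition $I(0) = \int_{-\infty}^{\infty} - 2 e^{- \frac{x^{2}}{3}}\,dx = - 2 \sqrt{3} \sqrt{\pi}$ gives
$$I(b) = - 2 \sqrt{3} \sqrt{\pi} e^{- \frac{3 b^{2}}{4}}.$$

Setting $b = \frac{5}{6}$:
$$I = - \frac{2 \sqrt{3} \sqrt{\pi}}{e^{\frac{25}{48}}}.$$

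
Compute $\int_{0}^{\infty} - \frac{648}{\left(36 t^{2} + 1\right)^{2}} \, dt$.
$- 27 \pi$

Start from the standard arctangent integral
$$J(a) = \int_{0}^{\infty} - \frac{1}{2 \left(a^{2} + t^{2}\right)} \, dt = - \frac{\pi}{4 a}.$$

Differentiating under the integral sign with respect to $a$,
$$\frac{dJ}{da} = \int_{0}^{\infty} \frac{a}{\left(a^{2} + t^{2}\right)^{2}} \, dt = \frac{\pi}{4 a^{2}},$$
so $\int_{0}^{\infty} - \frac{1}{2 \left(a^{2} + t^{2}\right)^{2}} \, dt = - \frac{\pi}{8 a^{3}}$.

Setting $a = \frac{1}{6}$:
$$I = - 27 \pi.$$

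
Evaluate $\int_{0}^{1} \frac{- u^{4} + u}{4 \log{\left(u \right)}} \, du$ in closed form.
$- \frac{\log{\left(5 \right)}}{4} + \frac{\log{\left(2 \right)}}{4}$

Consider the one-parameter family: let $I(a) = \int_{0}^{1} \frac{u - u^{a}}{4 \log{\left(u \right)}} \, du$.

Since $\dfrac{\partial}{\partial a}\,u^{a} = u^{a} \ln u$, the $\ln u$ in the denominator cancels and
$$\frac{dI}{da} = \int_{0}^{1} - \frac{1}{4} u^{a} \, du = - \frac{1}{4} \left[\frac{u^{a+1}}{a+1}\right]_0^1 = - \frac{1}{4 a + 4}.$$

Integrating with respect to $a$ gives $I(a) = - \frac{\log{\left(a + 1 \right)}}{4} + \frac{\log{\left(2 \right)}}{4} + C$.

At $a = 1$ the integrand is identically $0$, so $I(1) = 0$. The closed form gives $0$, hence $C = 0$.

Setting $a = 4$:
$$I = - \frac{\log{\left(5 \right)}}{4} + \frac{\log{\left(2 \right)}}{4}.$$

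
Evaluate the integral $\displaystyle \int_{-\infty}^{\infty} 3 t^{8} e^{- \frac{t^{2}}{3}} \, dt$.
$\frac{25515 \sqrt{3} \sqrt{\pi}}{16}$

Start from the elementary integral
$$J(a) = \int_{-\infty}^{\infty} 3 e^{- a t^{2}} \, dt = \frac{3 \sqrt{\pi}}{\sqrt{a}}.$$

Differentiating under the integral sign brings down a factor of $(-t^2)$:
$$\frac{dJ}{da} = \int_{-\infty}^{\infty} - 3 t^{2} e^{- a t^{2}} \, dt = - \frac{3 \sqrt{\pi}}{2 a^{\frac{3}{2}}}.$$

Repeating $4$ times in total — each differentiation brings down another $(-t^2)$ — gives
$$\frac{d^{4}J}{da^{4}} = \int_{-\infty}^{\infty} 3 t^{8} e^{- a t^{2}} \, dt = \frac{315 \sqrt{\pi}}{16 a^{\frac{9}{2}}},$$
and the integrand here is exactly the target integrand, so $I = \frac{315 \sqrt{\pi}}{16 a^{\frac{9}{2}}}$.

Setting $a = \frac{1}{3}$:
$$I = \frac{25515 \sqrt{3} \sqrt{\pi}}{16}.$$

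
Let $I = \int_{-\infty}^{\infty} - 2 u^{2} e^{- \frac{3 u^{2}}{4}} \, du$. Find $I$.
$- \frac{8 \sqrt{3} \sqrt{\pi}}{9}$

Begin with the known integral
$$J(a) = \int_{-\infty}^{\infty} - 2 e^{- a u^{2}} \, du = - \frac{2 \sqrt{\pi}}{\sqrt{a}}.$$

Differentiating under the integral sign brings down a factor of $(-u^2)$:
$$\frac{dJ}{da} = \int_{-\infty}^{\infty} 2 u^{2} e^{- a u^{2}} \, du = \frac{\sqrt{\pi}}{a^{\frac{3}{2}}}.$$

The integral on the left is $-I$, so $I = - \frac{\sqrt{\pi}}{a^{\frac{3}{2}}}$.

Setting $a = \frac{3}{4}$:
$$I = - \frac{8 \sqrt{3} \sqrt{\pi}}{9}.$$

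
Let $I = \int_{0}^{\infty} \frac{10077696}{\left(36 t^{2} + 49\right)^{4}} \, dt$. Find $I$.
$\frac{262440 \pi}{823543}$

Begin with the known result
$$J(a) = \int_{0}^{\infty} \frac{6}{a^{2} + t^{2}} \, dt = \frac{3 \pi}{a}.$$

Differentiating under the integral sign with respect to $a$,
$$\frac{dJ}{da} = \int_{0}^{\infty} - \frac{12 a}{\left(a^{2} + t^{2}\right)^{2}} \, dt = - \frac{3 \pi}{a^{2}},$$
so $\int_{0}^{\infty} \frac{6}{\left(a^{2} + t^{2}\right)^{2}} \, dt = \frac{3 \pi}{2 a^{3}}$.

Repeating — each differentiation of $1/(t^2+a^2)^j$ produces $-2ja/(t^2+a^2)^{j+1}$ — and dividing through by $-2ja$ at each step yields, after $3$ differentiations in total,
$$\int_{0}^{\infty} \frac{6}{\left(a^{2} + t^{2}\right)^{4}} \, dt = \frac{15 \pi}{16 a^{7}}.$$

Setting $a = \frac{7}{6}$:
$$I = \frac{262440 \pi}{823543}.$$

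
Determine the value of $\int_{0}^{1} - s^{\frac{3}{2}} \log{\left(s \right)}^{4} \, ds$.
$- \frac{768}{3125}$

Consider the simpler parametrised integral
$$J(a) = \int_{0}^{1} - s^{a} \, ds = - \frac{1}{a + 1}.$$

Differentiating under the integral sign brings down a factor of $\ln s$:
$$\frac{dJ}{da} = \int_{0}^{1} - s^{a} \log{\left(s \right)} \, ds = \frac{1}{\left(a + 1\right)^{2}}.$$

Repeating $4$ times in total — each differentiation brings down another $\ln s$ — gives
$$\frac{d^{4}J}{da^{4}} = \int_{0}^{1} - s^{a} \log{\left(s \right)}^{4} \, ds = - \frac{24}{\left(a + 1\right)^{5}},$$
and the integrand here is exactly the target integrand, so $I = - \frac{24}{\left(a + 1\right)^{5}}$.

Setting $a = \frac{3}{2}$:
$$I = - \frac{768}{3125}.$$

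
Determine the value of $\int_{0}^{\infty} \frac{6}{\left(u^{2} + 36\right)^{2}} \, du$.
$\frac{\pi}{144}$

Recall the elementary integral
$$J(a) = \int_{0}^{\infty} \frac{6}{a^{2} + u^{2}} \, du = \frac{3 \pi}{a}.$$

Differentiating under the integral sign with respect to $a$,
$$\frac{dJ}{da} = \int_{0}^{\infty} - \frac{12 a}{\left(a^{2} + u^{2}\right)^{2}} \, du = - \frac{3 \pi}{a^{2}},$$
so $\int_{0}^{\infty} \frac{6}{\left(a^{2} + u^{2}\right)^{2}} \, du = \frac{3 \pi}{2 a^{3}}$.

Setting $a = 6$:
$$I = \frac{\pi}{144}.$$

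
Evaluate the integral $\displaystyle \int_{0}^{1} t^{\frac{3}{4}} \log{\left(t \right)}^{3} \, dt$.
$- \frac{1536}{2401}$

Begin with the known integral
$$J(a) = \int_{0}^{1} t^{a} \, dt = \frac{1}{a + 1}.$$

Differentiating under the integral sign brings down a factor of $\ln t$:
$$\frac{dJ}{da} = \int_{0}^{1} t^{a} \log{\left(t \right)} \, dt = - \frac{1}{\left(a + 1\right)^{2}}.$$

Repeating $3$ times in total — each differentiation brings down another $\ln t$ — gives
$$\frac{d^{3}J}{da^{3}} = \int_{0}^{1} t^{a} \log{\left(t \right)}^{3} \, dt = - \frac{6}{\left(a + 1\right)^{4}},$$
and the integrand here is exactly the target integrand, so $I = - \frac{6}{\left(a + 1\right)^{4}}$.

Setting $a = \frac{3}{4}$:
$$I = - \frac{1536}{2401}.$$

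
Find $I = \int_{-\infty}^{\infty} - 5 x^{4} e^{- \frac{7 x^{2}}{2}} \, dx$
$- \frac{15 \sqrt{14} \sqrt{\pi}}{343}$

Consider the simpler parametrised integral
$$J(a) = \int_{-\infty}^{\infty} - 5 e^{- a x^{2}} \, dx = - \frac{5 \sqrt{\pi}}{\sqrt{a}}.$$

Differentiating under the integral sign brings down a factor of $(-x^2)$:
$$\frac{dJ}{da} = \int_{-\infty}^{\infty} 5 x^{2} e^{- a x^{2}} \, dx = \frac{5 \sqrt{\pi}}{2 a^{\frac{3}{2}}}.$$

Repeating twice in total — each differentiation brings down another $(-x^2)$ — gives
$$\frac{d^{2}J}{da^{2}} = \int_{-\infty}^{\infty} - 5 x^{4} e^{- a x^{2}} \, dx = - \frac{15 \sqrt{\pi}}{4 a^{\frac{5}{2}}},$$
and the integrand here is exactly the target integrand, so $I = - \frac{15 \sqrt{\pi}}{4 a^{\frac{5}{2}}}$.

Setting $a = \frac{7}{2}$:
$$I = - \frac{15 \sqrt{14} \sqrt{\pi}}{343}.$$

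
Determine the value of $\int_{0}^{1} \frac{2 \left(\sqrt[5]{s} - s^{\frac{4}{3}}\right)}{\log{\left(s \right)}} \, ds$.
$- \log{\left(\frac{1225}{324} \right)}$

Introduce a parameter $a$ in the exponent: let $I(a) = \int_{0}^{1} \frac{2 \left(\sqrt[5]{s} - s^{a}\right)}{\log{\left(s \right)}} \, ds$.

Since $\dfrac{\partial}{\partial a}\,s^{a} = s^{a} \ln s$, the $\ln s$ in the denominator cancels and
$$\frac{dI}{da} = \int_{0}^{1} -2 s^{a} \, ds = -2 \left[\frac{s^{a+1}}{a+1}\right]_0^1 = - \frac{2}{a + 1}.$$

Integrating with respect to $a$ gives $I(a) = - \log{\left(\frac{25 \left(a + 1\right)^{2}}{36} \right)} + C$.

At $a = \frac{1}{5}$ the integrand is identically $0$, so $I(\frac{1}{5}) = 0$. The closed form gives $0$, hence $C = 0$.

Setting $a = \frac{4}{3}$:
$$I = - \log{\left(\frac{1225}{324} \right)}.$$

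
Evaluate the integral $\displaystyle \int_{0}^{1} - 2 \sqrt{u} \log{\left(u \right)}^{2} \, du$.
$- \frac{32}{27}$

Consider the simpler parametrised integral
$$J(a) = \int_{0}^{1} - 2 u^{a} \, du = - \frac{2}{a + 1}.$$

Differentiating under the integral sign brings down a factor of $\ln u$:
$$\frac{dJ}{da} = \int_{0}^{1} - 2 u^{a} \log{\left(u \right)} \, du = \frac{2}{\left(a + 1\right)^{2}}.$$

Repeating twice in total — each differentiation brings down another $\ln u$ — gives
$$\frac{d^{2}J}{da^{2}} = \int_{0}^{1} - 2 u^{a} \log{\left(u \right)}^{2} \, du = - \frac{4}{\left(a + 1\right)^{3}},$$
and the integrand here is exactly the target integrand, so $I = - \frac{4}{\left(a + 1\right)^{3}}$.

Setting $a = \frac{1}{2}$:
$$I = - \frac{32}{27}.$$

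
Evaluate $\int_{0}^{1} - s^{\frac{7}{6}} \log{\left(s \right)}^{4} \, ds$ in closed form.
$- \frac{186624}{371293}$

Start from the elementary integral
$$J(a) = \int_{0}^{1} - s^{a} \, ds = - \frac{1}{a + 1}.$$

Differentiating under the integral sign brings down a factor of $\ln s$:
$$\frac{dJ}{da} = \int_{0}^{1} - s^{a} \log{\left(s \right)} \, ds = \frac{1}{\left(a + 1\right)^{2}}.$$

Repeating $4$ times in total — each differentiation brings down another $\ln s$ — gives
$$\frac{d^{4}J}{da^{4}} = \int_{0}^{1} - s^{a} \log{\left(s \right)}^{4} \, ds = - \frac{24}{\left(a + 1\right)^{5}},$$
and the integrand here is exactly the target integrand, so $I = - \frac{24}{\left(a + 1\right)^{5}}$.

Setting $a = \frac{7}{6}$:
$$I = - \frac{186624}{371293}.$$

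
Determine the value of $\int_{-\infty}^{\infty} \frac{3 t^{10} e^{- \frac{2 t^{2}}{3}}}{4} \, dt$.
$\frac{688905 \sqrt{6} \sqrt{\pi}}{8192}$

Begin with the known integral
$$J(a) = \int_{-\infty}^{\infty} \frac{3 e^{- a t^{2}}}{4} \, dt = \frac{3 \sqrt{\pi}}{4 \sqrt{a}}.$$

Differentiating under the integral sign brings down a factor of $(-t^2)$:
$$\frac{dJ}{da} = \int_{-\infty}^{\infty} - \frac{3 t^{2} e^{- a t^{2}}}{4} \, dt = - \frac{3 \sqrt{\pi}}{8 a^{\frac{3}{2}}}.$$

Repeating $5$ times in total — each differentiation brings down another $(-t^2)$ — gives
$$\frac{d^{5}J}{da^{5}} = \int_{-\infty}^{\infty} - \frac{3 t^{10} e^{- a t^{2}}}{4} \, dt = - \frac{2835 \sqrt{\pi}}{128 a^{\frac{11}{2}}},$$
and the integrand here is $(-1)^{5}$ times the target integrand, so $I = (-1)^{5}\,\frac{d^{5}J}{da^{5}} = \frac{2835 \sqrt{\pi}}{128 a^{\frac{11}{2}}}$.

Setting $a = \frac{2}{3}$:
$$I = \frac{688905 \sqrt{6} \sqrt{\pi}}{8192}.$$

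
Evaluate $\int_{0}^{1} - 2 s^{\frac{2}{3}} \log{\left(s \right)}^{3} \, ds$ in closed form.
$\frac{972}{625}$

Begin with the known integral
$$J(a) = \int_{0}^{1} - 2 s^{a} \, ds = - \frac{2}{a + 1}.$$

Differentiating under the integral sign brings down a factor of $\ln s$:
$$\frac{dJ}{da} = \int_{0}^{1} - 2 s^{a} \log{\left(s \right)} \, ds = \frac{2}{\left(a + 1\right)^{2}}.$$

Repeating $3$ times in total — each differentiation brings down another $\ln s$ — gives
$$\frac{d^{3}J}{da^{3}} = \int_{0}^{1} - 2 s^{a} \log{\left(s \right)}^{3} \, ds = \frac{12}{\left(a + 1\right)^{4}},$$
and the integrand here is exactly the target integrand, so $I = \frac{12}{\left(a + 1\right)^{4}}$.

Setting $a = \frac{2}{3}$:
$$I = \frac{972}{625}.$$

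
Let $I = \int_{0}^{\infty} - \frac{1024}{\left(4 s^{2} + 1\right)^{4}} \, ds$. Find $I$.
$- 80 \pi$

Start from the standard arctangent integral
$$J(a) = \int_{0}^{\infty} - \frac{4}{a^{2} + s^{2}} \, ds = - \frac{2 \pi}{a}.$$

Differentiating under the integral sign with respect to $a$,
$$\frac{dJ}{da} = \int_{0}^{\infty} \frac{8 a}{\left(a^{2} + s^{2}\right)^{2}} \, ds = \frac{2 \pi}{a^{2}},$$
so $\int_{0}^{\infty} - \frac{4}{\left(a^{2} + s^{2}\right)^{2}} \, ds = - \frac{\pi}{a^{3}}$.

Repeating — each differentiation of $1/(s^2+a^2)^j$ produces $-2ja/(s^2+a^2)^{j+1}$ — and dividing through by $-2ja$ at each step yields, after $3$ differentiations in total,
$$\int_{0}^{\infty} - \frac{4}{\left(a^{2} + s^{2}\right)^{4}} \, ds = - \frac{5 \pi}{8 a^{7}}.$$

Setting $a = \frac{1}{2}$:
$$I = - 80 \pi.$$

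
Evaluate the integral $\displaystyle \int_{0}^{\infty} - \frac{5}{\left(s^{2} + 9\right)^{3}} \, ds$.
$- \frac{5 \pi}{1296}$

Recall the elementary integral
$$J(a) = \int_{0}^{\infty} - \frac{5}{a^{2} + s^{2}} \, ds = - \frac{5 \pi}{2 a}.$$

Differentiating under the integral sign with respect to $a$,
$$\frac{dJ}{da} = \int_{0}^{\infty} \frac{10 a}{\left(a^{2} + s^{2}\right)^{2}} \, ds = \frac{5 \pi}{2 a^{2}},$$
so $\int_{0}^{\infty} - \frac{5}{\left(a^{2} + s^{2}\right)^{2}} \, ds = - \frac{5 \pi}{4 a^{3}}$.

Repeating — each differentiation of $1/(s^2+a^2)^j$ produces $-2ja/(s^2+a^2)^{j+1}$ — and dividing through by $-2ja$ at each step yields, after $2$ differentiations in total,
$$\int_{0}^{\infty} - \frac{5}{\left(a^{2} + s^{2}\right)^{3}} \, ds = - \frac{15 \pi}{16 a^{5}}.$$

Setting $a = 3$:
$$I = - \frac{5 \pi}{1296}.$$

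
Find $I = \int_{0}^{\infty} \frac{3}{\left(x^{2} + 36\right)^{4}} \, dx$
$\frac{5 \pi}{2985984}$

Begin with the known result
$$J(a) = \int_{0}^{\infty} \frac{3}{a^{2} + x^{2}} \, dx = \frac{3 \pi}{2 a}.$$

Differentiating under the integral sign with respect to $a$,
$$\frac{dJ}{da} = \int_{0}^{\infty} - \frac{6 a}{\left(a^{2} + x^{2}\right)^{2}} \, dx = - \frac{3 \pi}{2 a^{2}},$$
so $\int_{0}^{\infty} \frac{3}{\left(a^{2} + x^{2}\right)^{2}} \, dx = \frac{3 \pi}{4 a^{3}}$.

Repeating — each differentiation of $1/(x^2+a^2)^j$ produces $-2ja/(x^2+a^2)^{j+1}$ — and dividing through by $-2ja$ at each step yields, after $3$ differentiations in total,
$$\int_{0}^{\infty} \frac{3}{\left(a^{2} + x^{2}\right)^{4}} \, dx = \frac{15 \pi}{32 a^{7}}.$$

Setting $a = 6$:
$$I = \frac{5 \pi}{2985984}.$$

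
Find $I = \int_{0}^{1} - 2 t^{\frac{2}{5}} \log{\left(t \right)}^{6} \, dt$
$- \frac{112500000}{823543}$

Consider the simpler parametrised integral
$$J(a) = \int_{0}^{1} - 2 t^{a} \, dt = - \frac{2}{a + 1}.$$

Differentiating under the integral sign brings down a factor of $\ln t$:
$$\frac{dJ}{da} = \int_{0}^{1} - 2 t^{a} \log{\left(t \right)} \, dt = \frac{2}{\left(a + 1\right)^{2}}.$$

Repeating $6$ times in total — each differentiation brings down another $\ln t$ — gives
$$\frac{d^{6}J}{da^{6}} = \int_{0}^{1} - 2 t^{a} \log{\left(t \right)}^{6} \, dt = - \frac{1440}{\left(a + 1\right)^{7}},$$
and the integrand here is exactly the target integrand, so $I = - \frac{1440}{\left(a + 1\right)^{7}}$.

Setting $a = \frac{2}{5}$:
$$I = - \frac{112500000}{823543}.$$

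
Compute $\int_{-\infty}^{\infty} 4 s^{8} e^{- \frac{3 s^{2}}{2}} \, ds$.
$\frac{140 \sqrt{6} \sqrt{\pi}}{81}$

Begin with the known integral
$$J(a) = \int_{-\infty}^{\infty} 4 e^{- a s^{2}} \, ds = \frac{4 \sqrt{\pi}}{\sqrt{a}}.$$

Differentiating under the integral sign brings down a factor of $(-s^2)$:
$$\frac{dJ}{da} = \int_{-\infty}^{\infty} - 4 s^{2} e^{- a s^{2}} \, ds = - \frac{2 \sqrt{\pi}}{a^{\frac{3}{2}}}.$$

Repeating $4$ times in total — each differentiation brings down another $(-s^2)$ — gives
$$\frac{d^{4}J}{da^{4}} = \int_{-\infty}^{\infty} 4 s^{8} e^{- a s^{2}} \, ds = \frac{105 \sqrt{\pi}}{4 a^{\frac{9}{2}}},$$
and the integrand here is exactly the target integrand, so $I = \frac{105 \sqrt{\pi}}{4 a^{\frac{9}{2}}}$.

Setting $a = \frac{3}{2}$:
$$I = \frac{140 \sqrt{6} \sqrt{\pi}}{81}.$$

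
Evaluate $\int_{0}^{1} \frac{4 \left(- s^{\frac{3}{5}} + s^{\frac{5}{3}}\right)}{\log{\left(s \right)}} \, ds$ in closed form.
$- \log{\left(\frac{81}{625} \right)}$

Consider the one-parameter family: let $I(a) = \int_{0}^{1} \frac{4 \left(s^{\frac{5}{3}} - s^{a}\right)}{\log{\left(s \right)}} \, ds$.

Since $\dfrac{\partial}{\partial a}\,s^{a} = s^{a} \ln s$, the $\ln s$ in the denominator cancels and
$$\frac{dI}{da} = \int_{0}^{1} -4 s^{a} \, ds = -4 \left[\frac{s^{a+1}}{a+1}\right]_0^1 = - \frac{4}{a + 1}.$$

Integrating with respect to $a$ gives $I(a) = - \log{\left(\frac{81 \left(a + 1\right)^{4}}{4096} \right)} + C$.

At $a = \frac{5}{3}$ the integrand is identically $0$, so $I(\frac{5}{3}) = 0$. The closed form gives $0$, hence $C = 0$.

Setting $a = \frac{3}{5}$:
$$I = - \log{\left(\frac{81}{625} \right)}.$$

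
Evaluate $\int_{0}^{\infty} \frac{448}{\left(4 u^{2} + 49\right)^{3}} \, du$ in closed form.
$\frac{6 \pi}{2401}$

Recall the elementary integral
$$J(a) = \int_{0}^{\infty} \frac{7}{a^{2} + u^{2}} \, du = \frac{7 \pi}{2 a}.$$

Differentiating under the integral sign with respect to $a$,
$$\frac{dJ}{da} = \int_{0}^{\infty} - \frac{14 a}{\left(a^{2} + u^{2}\right)^{2}} \, du = - \frac{7 \pi}{2 a^{2}},$$
so $\int_{0}^{\infty} \frac{7}{\left(a^{2} + u^{2}\right)^{2}} \, du = \frac{7 \pi}{4 a^{3}}$.

Repeating — each differentiation of $1/(u^2+a^2)^j$ produces $-2ja/(u^2+a^2)^{j+1}$ — and dividing through by $-2ja$ at each step yields, after $2$ differentiations in total,
$$\int_{0}^{\infty} \frac{7}{\left(a^{2} + u^{2}\right)^{3}} \, du = \frac{21 \pi}{16 a^{5}}.$$

Setting $a = \frac{7}{2}$:
$$I = \frac{6 \pi}{2401}.$$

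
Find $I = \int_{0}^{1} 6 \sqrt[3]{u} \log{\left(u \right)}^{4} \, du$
$\frac{2187}{64}$

Consider the simpler parametrised integral
$$J(a) = \int_{0}^{1} 6 u^{a} \, du = \frac{6}{a + 1}.$$

Differentiating under the integral sign brings down a factor of $\ln u$:
$$\frac{dJ}{da} = \int_{0}^{1} 6 u^{a} \log{\left(u \right)} \, du = - \frac{6}{\left(a + 1\right)^{2}}.$$

Repeating $4$ times in total — each differentiation brings down another $\ln u$ — gives
$$\frac{d^{4}J}{da^{4}} = \int_{0}^{1} 6 u^{a} \log{\left(u \right)}^{4} \, du = \frac{144}{\left(a + 1\right)^{5}},$$
and the integrand here is exactly the target integrand, so $I = \frac{144}{\left(a + 1\right)^{5}}$.

Setting $a = \frac{1}{3}$:
$$I = \frac{2187}{64}.$$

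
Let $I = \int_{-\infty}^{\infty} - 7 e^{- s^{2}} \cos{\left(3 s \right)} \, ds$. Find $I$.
$- \frac{7 \sqrt{\pi}}{e^{\frac{9}{4}}}$

Let $b$ denote the cosine frequency and define $I(b) = \int_{-\infty}^{\infty} - 7 e^{- s^{2}} \cos{\left(b s \right)} \, ds$.

Differentiating under the integral sign,
$$I'(b) = \int_{-\infty}^{\infty} 7 s e^{- s^{2}} \sin{\left(b s \right)} \, ds.$$

Integrate $\int_{-\infty}^{\infty} s \sin(b s)\, e^{- s^{2}}\, ds$ by parts with $u = \sin(b s)$ and $dv = s\, e^{- s^{2}}\, ds$, giving $v = - \frac{e^{- s^{2}}}{2}$. The boundary term vanishes and
$$\int_{-\infty}^{\infty} s \sin(b s)\, e^{- s^{2}}\, ds = \frac{b}{2} \int_{-\infty}^{\infty} \cos(b s)\, e^{- s^{2}}\, ds,$$
so $I'(b) = - \frac{b}{2}\, I(b)$.

This is a separable first-order ODE; solving with the initial condition $I(0) = \int_{-\infty}^{\infty} - 7 e^{- s^{2}}\,ds = - 7 \sqrt{\pi}$ gives
$$I(b) = - 7 \sqrt{\pi} e^{- \frac{b^{2}}{4}}.$$

Setting $b = 3$:
$$I = - \frac{7 \sqrt{\pi}}{e^{\frac{9}{4}}}.$$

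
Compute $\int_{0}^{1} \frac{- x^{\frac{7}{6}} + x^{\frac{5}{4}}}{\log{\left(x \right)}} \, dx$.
$- \log{\left(\frac{26}{27} \right)}$

Replace the exponent $\frac{7}{6}$ by a parameter $a$: let $I(a) = \int_{0}^{1} \frac{x^{\frac{5}{4}} - x^{a}}{\log{\left(x \right)}} \, dx$.

Since $\dfrac{\partial}{\partial a}\,x^{a} = x^{a} \ln x$, the $\ln x$ in the denominator cancels and
$$\frac{dI}{da} = \int_{0}^{1} -1 x^{a} \, dx = -1 \left[\frac{x^{a+1}}{a+1}\right]_0^1 = - \frac{1}{a + 1}.$$

Integrating with respect to $a$ gives $I(a) = - \log{\left(\frac{4 a}{9} + \frac{4}{9} \right)} + C$.

At $a = \frac{5}{4}$ the integrand is identically $0$, so $I(\frac{5}{4}) = 0$. The closed form gives $0$, hence $C = 0$.

Setting $a = \frac{7}{6}$:
$$I = - \log{\left(\frac{26}{27} \right)}.$$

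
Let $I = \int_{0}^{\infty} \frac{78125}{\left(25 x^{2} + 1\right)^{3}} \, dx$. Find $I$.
$\frac{46875 \pi}{16}$

Start from the standard arctangent integral
$$J(a) = \int_{0}^{\infty} \frac{5}{a^{2} + x^{2}} \, dx = \frac{5 \pi}{2 a}.$$

Differentiating under the integral sign with respect to $a$,
$$\frac{dJ}{da} = \int_{0}^{\infty} - \frac{10 a}{\left(a^{2} + x^{2}\right)^{2}} \, dx = - \frac{5 \pi}{2 a^{2}},$$
so $\int_{0}^{\infty} \frac{5}{\left(a^{2} + x^{2}\right)^{2}} \, dx = \frac{5 \pi}{4 a^{3}}$.

Repeating — each differentiation of $1/(x^2+a^2)^j$ produces $-2ja/(x^2+a^2)^{j+1}$ — and dividing through by $-2ja$ at each step yields, after $2$ differentiations in total,
$$\int_{0}^{\infty} \frac{5}{\left(a^{2} + x^{2}\right)^{3}} \, dx = \frac{15 \pi}{16 a^{5}}.$$

Setting $a = \frac{1}{5}$:
$$I = \frac{46875 \pi}{16}.$$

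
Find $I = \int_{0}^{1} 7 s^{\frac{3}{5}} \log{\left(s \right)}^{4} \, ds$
$\frac{65625}{4096}$

Start from the elementary integral
$$J(a) = \int_{0}^{1} 7 s^{a} \, ds = \frac{7}{a + 1}.$$

Differentiating under the integral sign brings down a factor of $\ln s$:
$$\frac{dJ}{da} = \int_{0}^{1} 7 s^{a} \log{\left(s \right)} \, ds = - \frac{7}{\left(a + 1\right)^{2}}.$$

Repeating $4$ times in total — each differentiation brings down another $\ln s$ — gives
$$\frac{d^{4}J}{da^{4}} = \int_{0}^{1} 7 s^{a} \log{\left(s \right)}^{4} \, ds = \frac{168}{\left(a + 1\right)^{5}},$$
and the integrand here is exactly the target integrand, so $I = \frac{168}{\left(a + 1\right)^{5}}$.

Setting $a = \frac{3}{5}$:
$$I = \frac{65625}{4096}.$$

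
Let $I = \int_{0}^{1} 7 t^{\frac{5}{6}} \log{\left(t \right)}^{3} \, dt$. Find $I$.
$- \frac{54432}{14641}$

Consider the simpler parametrised integral
$$J(a) = \int_{0}^{1} 7 t^{a} \, dt = \frac{7}{a + 1}.$$

Differentiating under the integral sign brings down a factor of $\ln t$:
$$\frac{dJ}{da} = \int_{0}^{1} 7 t^{a} \log{\left(t \right)} \, dt = - \frac{7}{\left(a + 1\right)^{2}}.$$

Repeating $3$ times in total — each differentiation brings down another $\ln t$ — gives
$$\frac{d^{3}J}{da^{3}} = \int_{0}^{1} 7 t^{a} \log{\left(t \right)}^{3} \, dt = - \frac{42}{\left(a + 1\right)^{4}},$$
and the integrand here is exactly the target integrand, so $I = - \frac{42}{\left(a + 1\right)^{4}}$.

Setting $a = \frac{5}{6}$:
$$I = - \frac{54432}{14641}.$$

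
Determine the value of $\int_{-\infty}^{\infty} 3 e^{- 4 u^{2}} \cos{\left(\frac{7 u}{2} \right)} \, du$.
$\frac{3 \sqrt{\pi}}{2 e^{\frac{49}{64}}}$

Let $b$ denote the cosine frequency and define $I(b) = \int_{-\infty}^{\infty} 3 e^{- 4 u^{2}} \cos{\left(b u \right)} \, du$.

Differentiating under the integral sign,
$$I'(b) = \int_{-\infty}^{\infty} - 3 u e^{- 4 u^{2}} \sin{\left(b u \right)} \, du.$$

Integrate $\int_{-\infty}^{\infty} u \sin(b u)\, e^{- 4 u^{2}}\, du$ by parts with $w = \sin(b u)$ and $dv = u\, e^{- 4 u^{2}}\, du$, giving $v = - \frac{e^{- 4 u^{2}}}{8}$. The boundary term vanishes and
$$\int_{-\infty}^{\infty} u \sin(b u)\, e^{- 4 u^{2}}\, du = \frac{b}{8} \int_{-\infty}^{\infty} \cos(b u)\, e^{- 4 u^{2}}\, du,$$
so $I'(b) = - \frac{b}{8}\, I(b)$.

This is a separable first-order ODE; solving with the initial condition $I(0) = \int_{-\infty}^{\infty} 3 e^{- 4 u^{2}}\,du = \frac{3 \sqrt{\pi}}{2}$ gives
$$I(b) = \frac{3 \sqrt{\pi} e^{- \frac{b^{2}}{16}}}{2}.$$

Setting $b = \frac{7}{2}$:
$$I = \frac{3 \sqrt{\pi}}{2 e^{\frac{49}{64}}}.$$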